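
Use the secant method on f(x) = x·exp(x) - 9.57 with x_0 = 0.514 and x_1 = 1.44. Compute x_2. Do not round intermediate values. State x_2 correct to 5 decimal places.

2.05969

f(x_0) = -8.710610, f(x_1) = -3.492198
x_2 = 1.440000 - (-3.492198)·(1.440000 - 0.514000)/(-3.492198 - (-8.710610)) = 2.059686; f(x_2) = 6.585155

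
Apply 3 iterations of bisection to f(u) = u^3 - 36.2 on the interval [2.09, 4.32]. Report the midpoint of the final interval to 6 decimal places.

3.344375

f(2.090000) = -27.070671, f(4.320000) = 44.421568 (opposite signs)
step 1: m = 3.205000, f(m) = -3.278160 < 0 → root in [3.205000, 4.320000]
step 2: m = 3.762500, f(m) = 17.063479 > 0 → root in [3.205000, 3.762500]
step 3: m = 3.483750, f(m) = 6.080581 > 0 → root in [3.205000, 3.483750]
Midpoint of [3.205000, 3.483750] = 3.344375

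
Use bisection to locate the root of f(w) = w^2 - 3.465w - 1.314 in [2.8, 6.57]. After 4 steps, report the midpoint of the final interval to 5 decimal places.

f(2.800000) = -3.176000, f(6.570000) = 19.085850 (opposite signs)
step 1: m = 4.685000, f(m) = 4.401700 > 0 → root in [2.800000, 4.685000]
step 2: m = 3.742500, f(m) = -0.275456 < 0 → root in [3.742500, 4.685000]
step 3: m = 4.213750, f(m) = 1.841045 > 0 → root in [3.742500, 4.213750]
step 4: m = 3.978125, f(m) = 0.727275 > 0 → root in [3.742500, 3.978125]
Midpoint of [3.742500, 3.978125] = 3.860313

3.86031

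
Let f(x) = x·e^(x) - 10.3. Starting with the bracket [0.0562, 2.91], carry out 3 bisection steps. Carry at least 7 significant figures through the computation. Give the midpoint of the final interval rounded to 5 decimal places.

f(0.056200) = -10.240551, f(2.910000) = 43.118284 (opposite signs)
step 1: m = 1.483100, f(m) = -3.764594 < 0 → root in [1.483100, 2.910000]
step 2: m = 2.196550, f(m) = 9.455619 > 0 → root in [1.483100, 2.196550]
step 3: m = 1.839825, f(m) = 1.282501 > 0 → root in [1.483100, 1.839825]
Midpoint of [1.483100, 1.839825] = 1.661463

1.66146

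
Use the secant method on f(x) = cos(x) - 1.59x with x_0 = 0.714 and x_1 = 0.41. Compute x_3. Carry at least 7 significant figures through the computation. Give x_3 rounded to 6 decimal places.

0.539702

Secant update: x_(k+1) = x_k − f(x_k)·(x_k − x_(k-1))/(f(x_k) − f(x_(k-1))).
f(x_0) = -0.379512, f(x_1) = 0.265221
x_2 = 0.410000 - (0.265221)·(0.410000 - 0.714000)/(0.265221 - (-0.379512)) = 0.535055; f(x_2) = 0.009503
x_3 = 0.535055 - (0.009503)·(0.535055 - 0.410000)/(0.009503 - (0.265221)) = 0.539702; f(x_3) = -0.000265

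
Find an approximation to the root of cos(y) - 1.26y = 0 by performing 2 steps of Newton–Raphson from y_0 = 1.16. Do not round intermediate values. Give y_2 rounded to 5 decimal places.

f'(y) = -sin(y) - 1.26
y_0 = 1.160000: f = -1.062260, f' = -2.176803 → y_1 = 1.160000 - (-1.062260)/(-2.176803) = 0.672009
y_1 = 0.672009: f = -0.064159, f' = -1.882559 → y_2 = 0.672009 - (-0.064159)/(-1.882559) = 0.637928

0.63793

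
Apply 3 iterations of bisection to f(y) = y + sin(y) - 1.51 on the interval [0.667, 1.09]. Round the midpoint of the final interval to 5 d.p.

f(0.667000) = -0.224368, f(1.090000) = 0.466627 (opposite signs)
step 1: m = 0.878500, f(m) = 0.138282 > 0 → root in [0.667000, 0.878500]
step 2: m = 0.772750, f(m) = -0.039143 < 0 → root in [0.772750, 0.878500]
step 3: m = 0.825625, f(m) = 0.050597 > 0 → root in [0.772750, 0.825625]
Midpoint of [0.772750, 0.825625] = 0.799188

0.79919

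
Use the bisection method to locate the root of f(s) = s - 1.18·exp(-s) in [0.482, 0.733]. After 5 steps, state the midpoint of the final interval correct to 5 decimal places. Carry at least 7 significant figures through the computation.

0.62711

f(0.482000) = -0.246706, f(0.733000) = 0.166051 (opposite signs)
step 1: m = 0.607500, f(m) = -0.035259 < 0 → root in [0.607500, 0.733000]
step 2: m = 0.670250, f(m) = 0.066585 > 0 → root in [0.607500, 0.670250]
step 3: m = 0.638875, f(m) = 0.015970 > 0 → root in [0.607500, 0.638875]
step 4: m = 0.623188, f(m) = -0.009567 < 0 → root in [0.623188, 0.638875]
step 5: m = 0.631031, f(m) = 0.003221 > 0 → root in [0.623188, 0.631031]
Midpoint of [0.623188, 0.631031] = 0.627109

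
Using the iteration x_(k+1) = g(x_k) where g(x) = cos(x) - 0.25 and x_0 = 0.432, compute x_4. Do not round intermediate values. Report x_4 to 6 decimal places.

x_1 = g(0.432000) = 0.658130
x_2 = g(0.658130) = 0.541137
x_3 = g(0.541137) = 0.607123
x_4 = g(0.607123) = 0.571293

0.571293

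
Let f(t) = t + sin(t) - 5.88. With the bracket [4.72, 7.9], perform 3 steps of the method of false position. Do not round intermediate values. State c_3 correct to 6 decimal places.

False-position update: c = (a·f(b) − b·f(a))/(f(b) − f(a)); replace the endpoint whose sign matches f(c).
f(4.720000) = -2.159971, f(7.900000) = 3.018941
step 1: c = 6.046284, f(c) = -0.068408 < 0 → new bracket [6.046284, 7.900000]
step 2: c = 6.087358, f(c) = 0.012779 > 0 → new bracket [6.046284, 6.087358]
step 3: c = 6.080892, f(c) = -0.000024 < 0 → new bracket [6.080892, 6.087358]

6.080892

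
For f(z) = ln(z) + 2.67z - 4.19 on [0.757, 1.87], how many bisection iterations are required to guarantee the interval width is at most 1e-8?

27

Initial width b − a = 1.87 − 0.757 = 1.113000.
After n steps the width is (b−a)/2^n; need (b−a)/2^n ≤ 1e-8.
So n ≥ log₂(1.113000/1e-8) = log₂(111300000.0000) ≈ 26.7299.
Hence n = 27.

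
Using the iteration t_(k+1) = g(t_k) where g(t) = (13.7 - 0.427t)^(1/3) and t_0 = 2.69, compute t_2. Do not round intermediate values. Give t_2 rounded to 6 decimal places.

t_1 = g(2.690000) = 2.323969
t_2 = g(2.323969) = 2.333576

2.333576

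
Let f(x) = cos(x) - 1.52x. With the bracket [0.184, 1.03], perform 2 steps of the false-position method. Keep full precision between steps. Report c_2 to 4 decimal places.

f(0.184000) = 0.703440, f(1.030000) = -1.050781
step 1: c = 0.523245, f(c) = 0.070871 > 0 → new bracket [0.523245, 1.030000]
step 2: c = 0.555264, f(c) = 0.005761 > 0 → new bracket [0.555264, 1.030000]

0.5553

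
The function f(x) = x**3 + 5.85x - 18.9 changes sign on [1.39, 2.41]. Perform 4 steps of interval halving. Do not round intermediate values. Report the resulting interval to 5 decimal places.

[1.90000, 1.96375]

f(1.390000) = -8.082881, f(2.410000) = 9.196021 (opposite signs)
step 1: m = 1.900000, f(m) = -0.926000 < 0 → root in [1.900000, 2.410000]
step 2: m = 2.155000, f(m) = 3.714624 > 0 → root in [1.900000, 2.155000]
step 3: m = 2.027500, f(m) = 1.295433 > 0 → root in [1.900000, 2.027500]
step 4: m = 1.963750, f(m) = 0.160774 > 0 → root in [1.900000, 1.963750]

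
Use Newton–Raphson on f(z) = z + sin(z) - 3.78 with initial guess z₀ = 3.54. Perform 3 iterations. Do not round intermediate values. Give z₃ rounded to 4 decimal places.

f'(z) = 1 + cos(z)
z_0 = 3.540000: f = -0.627951, f' = 0.078320 → z_1 = 3.540000 - (-0.627951)/(0.078320) = 11.557763
z_1 = 11.557763: f = 6.931672, f' = 1.533039 → z_2 = 11.557763 - (6.931672)/(1.533039) = 7.036240
z_2 = 7.036240: f = 3.940110, f' = 1.729603 → z_3 = 7.036240 - (3.940110)/(1.729603) = 4.758197

4.7582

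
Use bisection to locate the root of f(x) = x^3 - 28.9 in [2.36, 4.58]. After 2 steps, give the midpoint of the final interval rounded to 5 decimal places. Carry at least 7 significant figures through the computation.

3.19250

f(2.360000) = -15.755744, f(4.580000) = 67.171912 (opposite signs)
step 1: m = 3.470000, f(m) = 12.881923 > 0 → root in [2.360000, 3.470000]
step 2: m = 2.915000, f(m) = -4.130589 < 0 → root in [2.915000, 3.470000]
Midpoint of [2.915000, 3.470000] = 3.192500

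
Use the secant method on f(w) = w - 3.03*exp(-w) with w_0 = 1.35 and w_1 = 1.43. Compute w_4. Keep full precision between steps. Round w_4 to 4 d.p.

f(w_0) = 0.564502, f(w_1) = 0.704894
w_2 = 1.430000 - (0.704894)·(1.430000 - 1.350000)/(0.704894 - (0.564502)) = 1.028328; f(w_2) = -0.055213
w_3 = 1.028328 - (-0.055213)·(1.028328 - 1.430000)/(-0.055213 - (0.704894)) = 1.057505; f(w_3) = 0.005121
w_4 = 1.057505 - (0.005121)·(1.057505 - 1.028328)/(0.005121 - (-0.055213)) = 1.055028; f(w_4) = 0.000035

1.0550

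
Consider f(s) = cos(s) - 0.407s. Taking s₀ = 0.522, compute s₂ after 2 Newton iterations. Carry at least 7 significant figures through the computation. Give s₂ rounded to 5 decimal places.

Newton update: s ← s − f(s)/f'(s).
f'(s) = -sin(s) - 0.407
s_0 = 0.522000: f = 0.654370, f' = -0.905615 → s_1 = 0.522000 - (0.654370)/(-0.905615) = 1.244570
s_1 = 1.244570: f = -0.186069, f' = -1.354258 → s_2 = 1.244570 - (-0.186069)/(-1.354258) = 1.107174

1.10717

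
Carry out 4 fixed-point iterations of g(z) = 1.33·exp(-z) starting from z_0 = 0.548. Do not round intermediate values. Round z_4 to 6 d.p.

0.648692

z_1 = g(0.548000) = 0.768879
z_2 = g(0.768879) = 0.616498
z_3 = g(0.616498) = 0.717976
z_4 = g(0.717976) = 0.648692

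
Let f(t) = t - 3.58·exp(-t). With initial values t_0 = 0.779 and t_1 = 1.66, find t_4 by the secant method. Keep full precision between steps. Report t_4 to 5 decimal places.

1.14240

Secant update: t_(k+1) = t_k − f(t_k)·(t_k − t_(k-1))/(f(t_k) − f(t_(k-1))).
f(t_0) = -0.863735, f(t_1) = 0.979302
t_2 = 1.660000 - (0.979302)·(1.660000 - 0.779000)/(0.979302 - (-0.863735)) = 1.191879; f(t_2) = 0.104811
t_3 = 1.191879 - (0.104811)·(1.191879 - 1.660000)/(0.104811 - (0.979302)) = 1.135773; f(t_3) = -0.014029
t_4 = 1.135773 - (-0.014029)·(1.135773 - 1.191879)/(-0.014029 - (0.104811)) = 1.142396; f(t_4) = 0.000185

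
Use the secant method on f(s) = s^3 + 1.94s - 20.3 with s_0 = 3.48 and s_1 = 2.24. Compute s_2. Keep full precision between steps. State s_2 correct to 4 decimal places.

f(s_0) = 28.595392, f(s_1) = -4.714976
s_2 = 2.240000 - (-4.714976)·(2.240000 - 3.480000)/(-4.714976 - (28.595392)) = 2.415518; f(s_2) = -1.520006

2.4155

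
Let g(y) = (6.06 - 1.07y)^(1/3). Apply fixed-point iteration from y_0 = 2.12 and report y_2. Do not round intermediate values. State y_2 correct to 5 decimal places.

1.63759

y_1 = g(2.120000) = 1.559340
y_2 = g(1.559340) = 1.637587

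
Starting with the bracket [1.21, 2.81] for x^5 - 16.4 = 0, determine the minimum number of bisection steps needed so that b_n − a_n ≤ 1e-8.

28

Initial width b − a = 2.81 − 1.21 = 1.600000.
After n steps the width is (b−a)/2^n; need (b−a)/2^n ≤ 1e-8.
So n ≥ log₂(1.600000/1e-8) = log₂(160000000.0000) ≈ 27.2535.
Hence n = 28.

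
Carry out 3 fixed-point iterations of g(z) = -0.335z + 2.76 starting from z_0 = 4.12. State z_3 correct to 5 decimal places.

z_1 = g(4.120000) = 1.379800
z_2 = g(1.379800) = 2.297767
z_3 = g(2.297767) = 1.990248

1.99025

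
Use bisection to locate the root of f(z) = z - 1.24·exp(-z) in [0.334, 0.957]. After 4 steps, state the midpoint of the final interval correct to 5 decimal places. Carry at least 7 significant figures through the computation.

f(0.334000) = -0.553907, f(0.957000) = 0.480786 (opposite signs)
step 1: m = 0.645500, f(m) = -0.004756 < 0 → root in [0.645500, 0.957000]
step 2: m = 0.801250, f(m) = 0.244778 > 0 → root in [0.645500, 0.801250]
step 3: m = 0.723375, f(m) = 0.121836 > 0 → root in [0.645500, 0.723375]
step 4: m = 0.684438, f(m) = 0.059014 > 0 → root in [0.645500, 0.684438]
Midpoint of [0.645500, 0.684438] = 0.664969

0.66497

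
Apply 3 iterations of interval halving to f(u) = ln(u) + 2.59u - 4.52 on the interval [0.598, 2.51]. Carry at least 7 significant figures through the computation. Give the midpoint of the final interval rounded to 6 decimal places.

f(0.598000) = -3.485345, f(2.510000) = 2.901183 (opposite signs)
step 1: m = 1.554000, f(m) = -0.054308 < 0 → root in [1.554000, 2.510000]
step 2: m = 2.032000, f(m) = 1.451901 > 0 → root in [1.554000, 2.032000]
step 3: m = 1.793000, f(m) = 0.707760 > 0 → root in [1.554000, 1.793000]
Midpoint of [1.554000, 1.793000] = 1.673500

1.673500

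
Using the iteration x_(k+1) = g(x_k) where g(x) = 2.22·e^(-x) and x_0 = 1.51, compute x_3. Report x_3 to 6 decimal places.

0.570095

x_1 = g(1.510000) = 0.490420
x_2 = g(0.490420) = 1.359459
x_3 = g(1.359459) = 0.570095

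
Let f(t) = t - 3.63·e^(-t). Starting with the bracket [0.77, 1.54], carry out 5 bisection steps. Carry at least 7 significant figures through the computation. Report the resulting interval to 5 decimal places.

[1.13094, 1.15500]

f(0.770000) = -0.910737, f(1.540000) = 0.761797 (opposite signs)
step 1: m = 1.155000, f(m) = 0.011341 > 0 → root in [0.770000, 1.155000]
step 2: m = 0.962500, f(m) = -0.423931 < 0 → root in [0.962500, 1.155000]
step 3: m = 1.058750, f(m) = -0.200458 < 0 → root in [1.058750, 1.155000]
step 4: m = 1.106875, f(m) = -0.093168 < 0 → root in [1.106875, 1.155000]
step 5: m = 1.130937, f(m) = -0.040574 < 0 → root in [1.130937, 1.155000]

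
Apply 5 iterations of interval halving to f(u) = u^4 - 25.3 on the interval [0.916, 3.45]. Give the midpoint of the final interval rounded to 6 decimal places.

2.222594

f(0.916000) = -24.595985, f(3.450000) = 116.369506 (opposite signs)
step 1: m = 2.183000, f(m) = -2.590115 < 0 → root in [2.183000, 3.450000]
step 2: m = 2.816500, f(m) = 37.627289 > 0 → root in [2.183000, 2.816500]
step 3: m = 2.499750, f(m) = 13.746877 > 0 → root in [2.183000, 2.499750]
step 4: m = 2.341375, f(m) = 4.752728 > 0 → root in [2.183000, 2.341375]
step 5: m = 2.262188, f(m) = 0.888727 > 0 → root in [2.183000, 2.262188]
Midpoint of [2.183000, 2.262188] = 2.222594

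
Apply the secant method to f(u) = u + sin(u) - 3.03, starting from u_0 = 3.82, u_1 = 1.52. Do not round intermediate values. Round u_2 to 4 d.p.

3.2654

Secant update: u_(k+1) = u_k − f(u_k)·(u_k − u_(k-1))/(f(u_k) − f(u_(k-1))).
f(u_0) = 0.162446, f(u_1) = -0.511290
u_2 = 1.520000 - (-0.511290)·(1.520000 - 3.820000)/(-0.511290 - (0.162446)) = 3.265441; f(u_2) = 0.111909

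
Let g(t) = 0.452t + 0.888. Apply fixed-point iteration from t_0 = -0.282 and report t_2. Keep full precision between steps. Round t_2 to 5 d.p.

t_1 = g(-0.282000) = 0.760536
t_2 = g(0.760536) = 1.231762

1.23176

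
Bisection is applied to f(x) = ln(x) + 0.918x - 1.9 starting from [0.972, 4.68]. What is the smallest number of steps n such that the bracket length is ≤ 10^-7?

26

Initial width b − a = 4.68 − 0.972 = 3.708000.
After n steps the width is (b−a)/2^n; need (b−a)/2^n ≤ 10^-7.
So n ≥ log₂(3.708000/10^-7) = log₂(37080000.0000) ≈ 25.1441.
Hence n = 26.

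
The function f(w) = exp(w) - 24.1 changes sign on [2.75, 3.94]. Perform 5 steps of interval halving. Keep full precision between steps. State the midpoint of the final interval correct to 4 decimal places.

f(2.750000) = -8.457368, f(3.940000) = 27.318601 (opposite signs)
step 1: m = 3.345000, f(m) = 4.260576 > 0 → root in [2.750000, 3.345000]
step 2: m = 3.047500, f(m) = -3.037378 < 0 → root in [3.047500, 3.345000]
step 3: m = 3.196250, f(m) = 0.340705 > 0 → root in [3.047500, 3.196250]
step 4: m = 3.121875, f(m) = -1.411119 < 0 → root in [3.121875, 3.196250]
step 5: m = 3.159063, f(m) = -0.551491 < 0 → root in [3.159063, 3.196250]
Midpoint of [3.159063, 3.196250] = 3.177656

3.1777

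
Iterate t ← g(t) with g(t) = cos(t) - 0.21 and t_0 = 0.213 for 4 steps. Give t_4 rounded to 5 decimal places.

0.57822

t_1 = g(0.213000) = 0.767401
t_2 = g(0.767401) = 0.509717
t_3 = g(0.509717) = 0.662882
t_4 = g(0.662882) = 0.578222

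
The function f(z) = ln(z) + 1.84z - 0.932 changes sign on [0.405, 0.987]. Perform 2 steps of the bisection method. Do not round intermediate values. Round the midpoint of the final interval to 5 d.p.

f(0.405000) = -1.090668, f(0.987000) = 0.870995 (opposite signs)
step 1: m = 0.696000, f(m) = -0.013766 < 0 → root in [0.696000, 0.987000]
step 2: m = 0.841500, f(m) = 0.443791 > 0 → root in [0.696000, 0.841500]
Midpoint of [0.696000, 0.841500] = 0.768750

0.76875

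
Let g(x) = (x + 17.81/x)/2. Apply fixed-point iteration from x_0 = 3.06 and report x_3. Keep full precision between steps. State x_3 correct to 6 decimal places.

4.220193

x_1 = g(3.060000) = 4.440131
x_2 = g(4.440131) = 4.225637
x_3 = g(4.225637) = 4.220193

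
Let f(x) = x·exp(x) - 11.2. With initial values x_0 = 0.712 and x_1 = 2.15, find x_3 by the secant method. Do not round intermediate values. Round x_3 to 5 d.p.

1.75647

f(x_0) = -9.748899, f(x_1) = 7.257446
x_2 = 2.150000 - (7.257446)·(2.150000 - 0.712000)/(7.257446 - (-9.748899)) = 1.536335; f(x_2) = -4.059849
x_3 = 1.536335 - (-4.059849)·(1.536335 - 2.150000)/(-4.059849 - (7.257446)) = 1.756475; f(x_3) = -1.026532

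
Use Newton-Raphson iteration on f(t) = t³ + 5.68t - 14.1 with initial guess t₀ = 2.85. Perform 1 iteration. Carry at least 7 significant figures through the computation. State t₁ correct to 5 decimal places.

f'(t) = 3t² + 5.68
t_0 = 2.850000: f = 25.237125, f' = 30.047500 → t_1 = 2.850000 - (25.237125)/(30.047500) = 2.010092

2.01009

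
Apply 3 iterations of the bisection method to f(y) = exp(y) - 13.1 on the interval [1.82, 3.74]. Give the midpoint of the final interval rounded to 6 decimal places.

2.660000

f(1.820000) = -6.928142, f(3.740000) = 28.997990 (opposite signs)
step 1: m = 2.780000, f(m) = 3.019021 > 0 → root in [1.820000, 2.780000]
step 2: m = 2.300000, f(m) = -3.125818 < 0 → root in [2.300000, 2.780000]
step 3: m = 2.540000, f(m) = -0.420329 < 0 → root in [2.540000, 2.780000]
Midpoint of [2.540000, 2.780000] = 2.660000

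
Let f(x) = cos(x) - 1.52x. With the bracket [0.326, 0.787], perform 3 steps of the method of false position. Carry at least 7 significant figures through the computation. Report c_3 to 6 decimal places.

0.558056

f(0.326000) = 0.451811, f(0.787000) = -0.490267
step 1: c = 0.547091, f(c) = 0.022463 > 0 → new bracket [0.547091, 0.787000]
step 2: c = 0.557602, f(c) = 0.000972 > 0 → new bracket [0.557602, 0.787000]
step 3: c = 0.558056, f(c) = 0.000042 > 0 → new bracket [0.558056, 0.787000]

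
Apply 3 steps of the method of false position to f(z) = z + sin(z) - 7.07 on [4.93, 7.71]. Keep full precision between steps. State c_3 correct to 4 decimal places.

6.6819

f(4.930000) = -3.116416, f(7.710000) = 1.629653
step 1: c = 6.755434, f(c) = 0.140325 > 0 → new bracket [4.930000, 6.755434]
step 2: c = 6.676781, f(c) = -0.009707 < 0 → new bracket [6.676781, 6.755434]
step 3: c = 6.681870, f(c) = 0.000077 > 0 → new bracket [6.676781, 6.681870]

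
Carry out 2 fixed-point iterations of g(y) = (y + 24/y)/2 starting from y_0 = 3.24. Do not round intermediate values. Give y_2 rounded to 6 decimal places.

4.915922

y_1 = g(3.240000) = 5.323704
y_2 = g(5.323704) = 4.915922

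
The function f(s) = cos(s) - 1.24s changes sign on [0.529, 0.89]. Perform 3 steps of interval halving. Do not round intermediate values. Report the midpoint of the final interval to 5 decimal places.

0.64181

f(0.529000) = 0.207352, f(0.890000) = -0.474188 (opposite signs)
step 1: m = 0.709500, f(m) = -0.121092 < 0 → root in [0.529000, 0.709500]
step 2: m = 0.619250, f(m) = 0.046444 > 0 → root in [0.619250, 0.709500]
step 3: m = 0.664375, f(m) = -0.036523 < 0 → root in [0.619250, 0.664375]
Midpoint of [0.619250, 0.664375] = 0.641813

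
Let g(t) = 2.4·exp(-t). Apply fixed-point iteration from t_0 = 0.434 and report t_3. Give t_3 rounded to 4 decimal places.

t_1 = g(0.434000) = 1.554989
t_2 = g(1.554989) = 0.506860
t_3 = g(0.506860) = 1.445722

1.4457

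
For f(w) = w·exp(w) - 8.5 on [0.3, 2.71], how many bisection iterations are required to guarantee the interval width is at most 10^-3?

12

Initial width b − a = 2.71 − 0.3 = 2.410000.
After n steps the width is (b−a)/2^n; need (b−a)/2^n ≤ 10^-3.
So n ≥ log₂(2.410000/10^-3) = log₂(2410.0000) ≈ 11.2348.
Hence n = 12.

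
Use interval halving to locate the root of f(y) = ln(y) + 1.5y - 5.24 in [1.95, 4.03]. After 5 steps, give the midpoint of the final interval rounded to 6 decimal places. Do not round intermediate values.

f(1.950000) = -1.647171, f(4.030000) = 2.198766 (opposite signs)
step 1: m = 2.990000, f(m) = 0.340273 > 0 → root in [1.950000, 2.990000]
step 2: m = 2.470000, f(m) = -0.630782 < 0 → root in [2.470000, 2.990000]
step 3: m = 2.730000, f(m) = -0.140698 < 0 → root in [2.730000, 2.990000]
step 4: m = 2.860000, f(m) = 0.100822 > 0 → root in [2.730000, 2.860000]
step 5: m = 2.795000, f(m) = -0.019668 < 0 → root in [2.795000, 2.860000]
Midpoint of [2.795000, 2.860000] = 2.827500

2.827500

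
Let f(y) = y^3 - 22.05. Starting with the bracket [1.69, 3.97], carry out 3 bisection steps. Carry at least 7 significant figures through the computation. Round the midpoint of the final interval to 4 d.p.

f(1.690000) = -17.223191, f(3.970000) = 40.520773 (opposite signs)
step 1: m = 2.830000, f(m) = 0.615187 > 0 → root in [1.690000, 2.830000]
step 2: m = 2.260000, f(m) = -10.506824 < 0 → root in [2.260000, 2.830000]
step 3: m = 2.545000, f(m) = -5.565971 < 0 → root in [2.545000, 2.830000]
Midpoint of [2.545000, 2.830000] = 2.687500

2.6875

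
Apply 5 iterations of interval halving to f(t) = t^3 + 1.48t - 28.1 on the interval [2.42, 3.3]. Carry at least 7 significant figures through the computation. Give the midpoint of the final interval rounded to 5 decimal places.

2.87375

f(2.420000) = -10.345912, f(3.300000) = 12.721000 (opposite signs)
step 1: m = 2.860000, f(m) = -0.473544 < 0 → root in [2.860000, 3.300000]
step 2: m = 3.080000, f(m) = 5.676512 > 0 → root in [2.860000, 3.080000]
step 3: m = 2.970000, f(m) = 2.493673 > 0 → root in [2.860000, 2.970000]
step 4: m = 2.915000, f(m) = 0.983611 > 0 → root in [2.860000, 2.915000]
step 5: m = 2.887500, f(m) = 0.248482 > 0 → root in [2.860000, 2.887500]
Midpoint of [2.860000, 2.887500] = 2.873750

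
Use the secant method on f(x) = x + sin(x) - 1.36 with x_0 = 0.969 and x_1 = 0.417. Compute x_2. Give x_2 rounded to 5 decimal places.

Secant update: x_(k+1) = x_k − f(x_k)·(x_k − x_(k-1))/(f(x_k) − f(x_(k-1))).
f(x_0) = 0.433320, f(x_1) = -0.537981
x_2 = 0.417000 - (-0.537981)·(0.417000 - 0.969000)/(-0.537981 - (0.433320)) = 0.722740; f(x_2) = 0.024182

0.72274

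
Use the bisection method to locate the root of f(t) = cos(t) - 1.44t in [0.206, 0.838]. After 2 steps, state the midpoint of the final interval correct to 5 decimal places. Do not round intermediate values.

0.60100

f(0.206000) = 0.682217, f(0.838000) = -0.537769 (opposite signs)
step 1: m = 0.522000, f(m) = 0.115144 > 0 → root in [0.522000, 0.838000]
step 2: m = 0.680000, f(m) = -0.201627 < 0 → root in [0.522000, 0.680000]
Midpoint of [0.522000, 0.680000] = 0.601000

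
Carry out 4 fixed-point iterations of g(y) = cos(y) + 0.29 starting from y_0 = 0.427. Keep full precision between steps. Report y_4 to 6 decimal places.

0.757112

y_1 = g(0.427000) = 1.200212
y_2 = g(1.200212) = 0.652160
y_3 = g(0.652160) = 1.084775
y_4 = g(1.084775) = 0.757112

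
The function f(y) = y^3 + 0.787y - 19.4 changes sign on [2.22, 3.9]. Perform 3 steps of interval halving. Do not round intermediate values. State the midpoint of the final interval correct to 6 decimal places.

2.535000

f(2.220000) = -6.711812, f(3.900000) = 42.988300 (opposite signs)
step 1: m = 3.060000, f(m) = 11.660836 > 0 → root in [2.220000, 3.060000]
step 2: m = 2.640000, f(m) = 1.077424 > 0 → root in [2.220000, 2.640000]
step 3: m = 2.430000, f(m) = -3.138683 < 0 → root in [2.430000, 2.640000]
Midpoint of [2.430000, 2.640000] = 2.535000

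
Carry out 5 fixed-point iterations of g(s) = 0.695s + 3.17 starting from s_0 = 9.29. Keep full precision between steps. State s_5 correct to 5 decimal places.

s_1 = g(9.290000) = 9.626550
s_2 = g(9.626550) = 9.860452
s_3 = g(9.860452) = 10.023014
s_4 = g(10.023014) = 10.135995
s_5 = g(10.135995) = 10.214516

10.21452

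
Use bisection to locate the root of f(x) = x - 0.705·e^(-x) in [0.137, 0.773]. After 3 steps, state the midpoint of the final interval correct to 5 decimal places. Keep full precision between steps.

f(0.137000) = -0.477739, f(0.773000) = 0.447554 (opposite signs)
step 1: m = 0.455000, f(m) = 0.007714 > 0 → root in [0.137000, 0.455000]
step 2: m = 0.296000, f(m) = -0.228370 < 0 → root in [0.296000, 0.455000]
step 3: m = 0.375500, f(m) = -0.108797 < 0 → root in [0.375500, 0.455000]
Midpoint of [0.375500, 0.455000] = 0.415250

0.41525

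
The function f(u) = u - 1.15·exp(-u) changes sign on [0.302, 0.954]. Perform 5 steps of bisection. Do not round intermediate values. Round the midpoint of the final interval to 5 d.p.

0.61781

f(0.302000) = -0.548239, f(0.954000) = 0.511023 (opposite signs)
step 1: m = 0.628000, f(m) = 0.014293 > 0 → root in [0.302000, 0.628000]
step 2: m = 0.465000, f(m) = -0.257355 < 0 → root in [0.465000, 0.628000]
step 3: m = 0.546500, f(m) = -0.119319 < 0 → root in [0.546500, 0.628000]
step 4: m = 0.587250, f(m) = -0.051982 < 0 → root in [0.587250, 0.628000]
step 5: m = 0.607625, f(m) = -0.018714 < 0 → root in [0.607625, 0.628000]
Midpoint of [0.607625, 0.628000] = 0.617813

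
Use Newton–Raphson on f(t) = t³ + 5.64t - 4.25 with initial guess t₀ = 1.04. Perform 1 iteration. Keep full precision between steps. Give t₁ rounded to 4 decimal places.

0.7316

f'(t) = 3t² + 5.64
t_0 = 1.040000: f = 2.740464, f' = 8.884800 → t_1 = 1.040000 - (2.740464)/(8.884800) = 0.731556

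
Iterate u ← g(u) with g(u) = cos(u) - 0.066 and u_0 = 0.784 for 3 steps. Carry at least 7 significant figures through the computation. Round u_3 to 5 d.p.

u_1 = g(0.784000) = 0.642095
u_2 = g(0.642095) = 0.734843
u_3 = g(0.734843) = 0.675936

0.67594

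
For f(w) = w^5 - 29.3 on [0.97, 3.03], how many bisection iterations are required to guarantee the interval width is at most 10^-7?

25

Initial width b − a = 3.03 − 0.97 = 2.060000.
After n steps the width is (b−a)/2^n; need (b−a)/2^n ≤ 10^-7.
So n ≥ log₂(2.060000/10^-7) = log₂(20600000.0000) ≈ 24.2961.
Hence n = 25.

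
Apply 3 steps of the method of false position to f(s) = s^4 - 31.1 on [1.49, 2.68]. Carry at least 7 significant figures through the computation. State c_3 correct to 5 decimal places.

False-position update: c = (a·f(b) − b·f(a))/(f(b) − f(a)); replace the endpoint whose sign matches f(c).
f(1.490000) = -26.171156, f(2.680000) = 20.486870
step 1: c = 2.157488, f(c) = -9.433258 < 0 → new bracket [2.157488, 2.680000]
step 2: c = 2.322226, f(c) = -2.018408 < 0 → new bracket [2.322226, 2.680000]
step 3: c = 2.354314, f(c) = -0.377450 < 0 → new bracket [2.354314, 2.680000]

2.35431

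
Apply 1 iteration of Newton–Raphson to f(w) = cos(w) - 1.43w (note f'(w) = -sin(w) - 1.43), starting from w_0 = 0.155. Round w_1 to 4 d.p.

0.6387

w_0 = 0.155000: f = 0.766362, f' = -1.584380 → w_1 = 0.155000 - (0.766362)/(-1.584380) = 0.638698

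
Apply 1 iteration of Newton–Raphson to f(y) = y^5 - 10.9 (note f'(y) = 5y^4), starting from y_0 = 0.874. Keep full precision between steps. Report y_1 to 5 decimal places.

4.43523

y_0 = 0.874000: f = -10.390015, f' = 2.917533 → y_1 = 0.874000 - (-10.390015)/(2.917533) = 4.435234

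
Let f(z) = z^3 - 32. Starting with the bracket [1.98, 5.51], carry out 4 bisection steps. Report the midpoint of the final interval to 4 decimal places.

f(1.980000) = -24.237608, f(5.510000) = 135.284151 (opposite signs)
step 1: m = 3.745000, f(m) = 20.523719 > 0 → root in [1.980000, 3.745000]
step 2: m = 2.862500, f(m) = -8.544943 < 0 → root in [2.862500, 3.745000]
step 3: m = 3.303750, f(m) = 4.059652 > 0 → root in [2.862500, 3.303750]
step 4: m = 3.083125, f(m) = -2.692863 < 0 → root in [3.083125, 3.303750]
Midpoint of [3.083125, 3.303750] = 3.193437

3.1934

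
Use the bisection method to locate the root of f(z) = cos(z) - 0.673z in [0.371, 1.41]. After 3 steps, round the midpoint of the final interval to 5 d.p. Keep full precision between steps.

f(0.371000) = 0.682282, f(1.410000) = -0.788826 (opposite signs)
step 1: m = 0.890500, f(m) = 0.029717 > 0 → root in [0.890500, 1.410000]
step 2: m = 1.150250, f(m) = -0.365859 < 0 → root in [0.890500, 1.150250]
step 3: m = 1.020375, f(m) = -0.163666 < 0 → root in [0.890500, 1.020375]
Midpoint of [0.890500, 1.020375] = 0.955437

0.95544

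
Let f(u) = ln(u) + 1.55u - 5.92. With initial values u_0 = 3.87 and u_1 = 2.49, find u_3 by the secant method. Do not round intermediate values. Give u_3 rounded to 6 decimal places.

f(u_0) = 1.431755, f(u_1) = -1.148217
u_2 = 2.490000 - (-1.148217)·(2.490000 - 3.870000)/(-1.148217 - (1.431755)) = 3.104169; f(u_2) = 0.024209
u_3 = 3.104169 - (0.024209)·(3.104169 - 2.490000)/(0.024209 - (-1.148217)) = 3.091488; f(u_3) = 0.000459

3.091488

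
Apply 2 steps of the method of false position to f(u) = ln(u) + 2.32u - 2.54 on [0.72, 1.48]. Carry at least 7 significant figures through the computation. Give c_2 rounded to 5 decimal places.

False-position update: c = (a·f(b) − b·f(a))/(f(b) − f(a)); replace the endpoint whose sign matches f(c).
f(0.720000) = -1.198104, f(1.480000) = 1.285642
step 1: c = 1.086607, f(c) = 0.063989 > 0 → new bracket [0.720000, 1.086607]
step 2: c = 1.068020, f(c) = 0.003613 > 0 → new bracket [0.720000, 1.068020]

1.06802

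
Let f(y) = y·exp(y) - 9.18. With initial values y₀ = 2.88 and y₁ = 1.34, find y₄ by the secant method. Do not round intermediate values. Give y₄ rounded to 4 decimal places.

f(y_0) = 42.125107, f(y_1) = -4.062482
y_2 = 1.340000 - (-4.062482)·(1.340000 - 2.880000)/(-4.062482 - (42.125107)) = 1.475452; f(y_2) = -2.727826
y_3 = 1.475452 - (-2.727826)·(1.475452 - 1.340000)/(-2.727826 - (-4.062482)) = 1.752296; f(y_3) = 0.926945
y_4 = 1.752296 - (0.926945)·(1.752296 - 1.475452)/(0.926945 - (-2.727826)) = 1.682081; f(y_4) = -0.135896

1.6821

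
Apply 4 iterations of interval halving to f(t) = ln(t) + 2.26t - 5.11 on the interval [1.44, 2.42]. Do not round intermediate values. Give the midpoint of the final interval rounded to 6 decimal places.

f(1.440000) = -1.490957, f(2.420000) = 1.242968 (opposite signs)
step 1: m = 1.930000, f(m) = -0.090680 < 0 → root in [1.930000, 2.420000]
step 2: m = 2.175000, f(m) = 0.582529 > 0 → root in [1.930000, 2.175000]
step 3: m = 2.052500, f(m) = 0.247709 > 0 → root in [1.930000, 2.052500]
step 4: m = 1.991250, f(m) = 0.078988 > 0 → root in [1.930000, 1.991250]
Midpoint of [1.930000, 1.991250] = 1.960625

1.960625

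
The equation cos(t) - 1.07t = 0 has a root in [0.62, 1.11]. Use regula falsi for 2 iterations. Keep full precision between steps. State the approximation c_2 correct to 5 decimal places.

0.70874

False-position update: c = (a·f(b) − b·f(a))/(f(b) − f(a)); replace the endpoint whose sign matches f(c).
f(0.620000) = 0.150478, f(1.110000) = -0.743038
step 1: c = 0.702522, f(c) = 0.011517 > 0 → new bracket [0.702522, 1.110000]
step 2: c = 0.708741, f(c) = 0.000829 > 0 → new bracket [0.708741, 1.110000]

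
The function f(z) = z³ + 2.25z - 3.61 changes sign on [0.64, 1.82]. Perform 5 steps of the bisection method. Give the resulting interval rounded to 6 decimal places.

[1.045625, 1.082500]

f(0.640000) = -1.907856, f(1.820000) = 6.513568 (opposite signs)
step 1: m = 1.230000, f(m) = 1.018367 > 0 → root in [0.640000, 1.230000]
step 2: m = 0.935000, f(m) = -0.688850 < 0 → root in [0.935000, 1.230000]
step 3: m = 1.082500, f(m) = 0.094105 > 0 → root in [0.935000, 1.082500]
step 4: m = 1.008750, f(m) = -0.313832 < 0 → root in [1.008750, 1.082500]
step 5: m = 1.045625, f(m) = -0.114129 < 0 → root in [1.045625, 1.082500]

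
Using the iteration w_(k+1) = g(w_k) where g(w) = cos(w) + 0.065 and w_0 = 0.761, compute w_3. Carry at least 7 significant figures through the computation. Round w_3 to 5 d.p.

0.78329

w_1 = g(0.761000) = 0.789147
w_2 = g(0.789147) = 0.769451
w_3 = g(0.769451) = 0.783293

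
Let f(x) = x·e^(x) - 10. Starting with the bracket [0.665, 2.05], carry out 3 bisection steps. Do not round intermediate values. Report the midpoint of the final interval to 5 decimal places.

1.79031

f(0.665000) = -8.706914, f(2.050000) = 5.924197 (opposite signs)
step 1: m = 1.357500, f(m) = -4.724124 < 0 → root in [1.357500, 2.050000]
step 2: m = 1.703750, f(m) = -0.638723 < 0 → root in [1.703750, 2.050000]
step 3: m = 1.876875, f(m) = 2.261732 > 0 → root in [1.703750, 1.876875]
Midpoint of [1.703750, 1.876875] = 1.790312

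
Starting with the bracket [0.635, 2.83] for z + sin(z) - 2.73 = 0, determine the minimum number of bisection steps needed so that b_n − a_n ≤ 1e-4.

Initial width b − a = 2.83 − 0.635 = 2.195000.
After n steps the width is (b−a)/2^n; need (b−a)/2^n ≤ 1e-4.
So n ≥ log₂(2.195000/1e-4) = log₂(21950.0000) ≈ 14.4219.
Hence n = 15.

15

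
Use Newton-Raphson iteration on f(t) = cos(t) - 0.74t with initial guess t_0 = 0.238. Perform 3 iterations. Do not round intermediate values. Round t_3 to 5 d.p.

f'(t) = -sin(t) - 0.74
t_0 = 0.238000: f = 0.795691, f' = -0.975759 → t_1 = 0.238000 - (0.795691)/(-0.975759) = 1.053459
t_1 = 1.053459: f = -0.284991, f' = -1.609139 → t_2 = 1.053459 - (-0.284991)/(-1.609139) = 0.876351
t_2 = 0.876351: f = -0.008540, f' = -1.508409 → t_3 = 0.876351 - (-0.008540)/(-1.508409) = 0.870689

0.87069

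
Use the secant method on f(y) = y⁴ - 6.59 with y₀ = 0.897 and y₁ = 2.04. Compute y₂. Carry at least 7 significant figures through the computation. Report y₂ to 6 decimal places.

1.304425

f(y_0) = -5.942604, f(y_1) = 10.728915
y_2 = 2.040000 - (10.728915)·(2.040000 - 0.897000)/(10.728915 - (-5.942604)) = 1.304425; f(y_2) = -3.694812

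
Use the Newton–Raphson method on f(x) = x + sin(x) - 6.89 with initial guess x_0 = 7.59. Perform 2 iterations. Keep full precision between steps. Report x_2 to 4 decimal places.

f'(x) = 1 + cos(x)
x_0 = 7.590000: f = 1.665359, f' = 1.260926 → x_1 = 7.590000 - (1.665359)/(1.260926) = 6.269258
x_1 = 6.269258: f = -0.634669, f' = 1.999903 → x_2 = 6.269258 - (-0.634669)/(1.999903) = 6.586608

6.5866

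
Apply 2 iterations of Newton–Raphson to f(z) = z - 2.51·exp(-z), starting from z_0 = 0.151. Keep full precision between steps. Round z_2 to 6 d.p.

Newton update: z ← z − f(z)/f'(z).
f'(z) = 1 + 2.51·exp(-z)
z_0 = 0.151000: f = -2.007218, f' = 3.158218 → z_1 = 0.151000 - (-2.007218)/(3.158218) = 0.786554
z_1 = 0.786554: f = -0.356529, f' = 2.143083 → z_2 = 0.786554 - (-0.356529)/(2.143083) = 0.952917

0.952917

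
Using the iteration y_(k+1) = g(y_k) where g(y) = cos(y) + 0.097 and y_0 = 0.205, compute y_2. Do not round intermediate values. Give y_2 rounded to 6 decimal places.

0.571799

y_1 = g(0.205000) = 1.076061
y_2 = g(1.076061) = 0.571799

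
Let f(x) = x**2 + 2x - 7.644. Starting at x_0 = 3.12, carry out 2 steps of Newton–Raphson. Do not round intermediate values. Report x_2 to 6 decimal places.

1.944659

f'(x) = 2x + 2
x_0 = 3.120000: f = 8.330400, f' = 8.240000 → x_1 = 3.120000 - (8.330400)/(8.240000) = 2.109029
x_1 = 2.109029: f = 1.022062, f' = 6.218058 → x_2 = 2.109029 - (1.022062)/(6.218058) = 1.944659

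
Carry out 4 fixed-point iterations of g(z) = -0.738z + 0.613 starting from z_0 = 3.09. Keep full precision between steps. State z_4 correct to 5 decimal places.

z_1 = g(3.090000) = -1.667420
z_2 = g(-1.667420) = 1.843556
z_3 = g(1.843556) = -0.747544
z_4 = g(-0.747544) = 1.164688

1.16469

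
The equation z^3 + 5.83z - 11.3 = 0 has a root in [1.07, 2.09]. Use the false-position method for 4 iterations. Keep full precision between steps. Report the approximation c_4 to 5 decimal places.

1.43245

f(1.070000) = -3.836857, f(2.090000) = 10.014029
step 1: c = 1.352552, f(c) = -0.940269 < 0 → new bracket [1.352552, 2.090000]
step 2: c = 1.415851, f(c) = -0.207323 < 0 → new bracket [1.415851, 2.090000]
step 3: c = 1.429525, f(c) = -0.044573 < 0 → new bracket [1.429525, 2.090000]
step 4: c = 1.432452, f(c) = -0.009530 < 0 → new bracket [1.432452, 2.090000]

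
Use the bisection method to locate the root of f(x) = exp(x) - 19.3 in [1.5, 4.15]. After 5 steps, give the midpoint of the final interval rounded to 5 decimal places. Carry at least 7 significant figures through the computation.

f(1.500000) = -14.818311, f(4.150000) = 44.134000 (opposite signs)
step 1: m = 2.825000, f(m) = -2.439055 < 0 → root in [2.825000, 4.150000]
step 2: m = 3.487500, f(m) = 13.404085 > 0 → root in [2.825000, 3.487500]
step 3: m = 3.156250, f(m) = 4.182372 > 0 → root in [2.825000, 3.156250]
step 4: m = 2.990625, f(m) = 0.598115 > 0 → root in [2.825000, 2.990625]
step 5: m = 2.907813, f(m) = -0.983313 < 0 → root in [2.907813, 2.990625]
Midpoint of [2.907813, 2.990625] = 2.949219

2.94922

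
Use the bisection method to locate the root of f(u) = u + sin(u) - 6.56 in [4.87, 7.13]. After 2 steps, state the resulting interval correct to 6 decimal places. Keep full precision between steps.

[6.000000, 6.565000]

f(4.870000) = -2.677605, f(7.130000) = 1.319174 (opposite signs)
step 1: m = 6.000000, f(m) = -0.839415 < 0 → root in [6.000000, 7.130000]
step 2: m = 6.565000, f(m) = 0.283099 > 0 → root in [6.000000, 6.565000]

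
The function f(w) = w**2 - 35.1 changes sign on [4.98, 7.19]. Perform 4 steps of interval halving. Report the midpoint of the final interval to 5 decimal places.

5.87781

f(4.980000) = -10.299600, f(7.190000) = 16.596100 (opposite signs)
step 1: m = 6.085000, f(m) = 1.927225 > 0 → root in [4.980000, 6.085000]
step 2: m = 5.532500, f(m) = -4.491444 < 0 → root in [5.532500, 6.085000]
step 3: m = 5.808750, f(m) = -1.358423 < 0 → root in [5.808750, 6.085000]
step 4: m = 5.946875, f(m) = 0.265322 > 0 → root in [5.808750, 5.946875]
Midpoint of [5.808750, 5.946875] = 5.877813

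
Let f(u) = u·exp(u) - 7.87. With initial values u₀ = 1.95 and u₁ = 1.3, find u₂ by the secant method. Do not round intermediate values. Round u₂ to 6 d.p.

1.525490

f(u_0) = 5.835941, f(u_1) = -3.099914
u_2 = 1.300000 - (-3.099914)·(1.300000 - 1.950000)/(-3.099914 - (5.835941)) = 1.525490; f(u_2) = -0.856721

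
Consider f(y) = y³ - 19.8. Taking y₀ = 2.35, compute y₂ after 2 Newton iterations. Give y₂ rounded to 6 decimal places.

f'(y) = 3y²
y_0 = 2.350000: f = -6.822125, f' = 16.567500 → y_1 = 2.350000 - (-6.822125)/(16.567500) = 2.761778
y_1 = 2.761778: f = 1.265225, f' = 22.882246 → y_2 = 2.761778 - (1.265225)/(22.882246) = 2.706485

2.706485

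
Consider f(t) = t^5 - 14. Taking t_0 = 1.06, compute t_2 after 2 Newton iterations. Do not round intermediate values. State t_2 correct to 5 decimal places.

f'(t) = 5t^4
t_0 = 1.060000: f = -12.661774, f' = 6.312385 → t_1 = 1.060000 - (-12.661774)/(6.312385) = 3.065862
t_1 = 3.065862: f = 256.871427, f' = 441.754071 → t_2 = 3.065862 - (256.871427)/(441.754071) = 2.484382

2.48438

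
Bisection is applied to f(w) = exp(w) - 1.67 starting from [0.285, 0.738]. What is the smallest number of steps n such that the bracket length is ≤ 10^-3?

Initial width b − a = 0.738 − 0.285 = 0.453000.
After n steps the width is (b−a)/2^n; need (b−a)/2^n ≤ 10^-3.
So n ≥ log₂(0.453000/10^-3) = log₂(453.0000) ≈ 8.8234.
Hence n = 9.

9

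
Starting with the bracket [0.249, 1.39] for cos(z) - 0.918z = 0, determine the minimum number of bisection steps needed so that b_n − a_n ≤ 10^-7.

24

Initial width b − a = 1.39 − 0.249 = 1.141000.
After n steps the width is (b−a)/2^n; need (b−a)/2^n ≤ 10^-7.
So n ≥ log₂(1.141000/10^-7) = log₂(11410000.0000) ≈ 23.4438.
Hence n = 24.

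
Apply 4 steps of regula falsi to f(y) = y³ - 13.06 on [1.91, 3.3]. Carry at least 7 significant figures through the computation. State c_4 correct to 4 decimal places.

False-position update: c = (a·f(b) − b·f(a))/(f(b) − f(a)); replace the endpoint whose sign matches f(c).
f(1.910000) = -6.092129, f(3.300000) = 22.877000
step 1: c = 2.202313, f(c) = -2.378377 < 0 → new bracket [2.202313, 3.300000]
step 2: c = 2.305686, f(c) = -0.802544 < 0 → new bracket [2.305686, 3.300000]
step 3: c = 2.339385, f(c) = -0.257197 < 0 → new bracket [2.339385, 3.300000]
step 4: c = 2.350065, f(c) = -0.081054 < 0 → new bracket [2.350065, 3.300000]

2.3501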